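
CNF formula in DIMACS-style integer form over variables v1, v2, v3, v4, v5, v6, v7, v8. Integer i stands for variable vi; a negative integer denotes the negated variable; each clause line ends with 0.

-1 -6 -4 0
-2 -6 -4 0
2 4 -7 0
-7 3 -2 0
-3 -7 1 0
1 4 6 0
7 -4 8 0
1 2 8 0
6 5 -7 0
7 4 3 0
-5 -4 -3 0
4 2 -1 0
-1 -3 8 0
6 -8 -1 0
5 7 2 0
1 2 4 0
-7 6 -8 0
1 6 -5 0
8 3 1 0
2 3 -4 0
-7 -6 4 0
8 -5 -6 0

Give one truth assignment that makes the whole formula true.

v1=T, v2=T, v3=T, v4=F, v5=T, v6=T, v7=F, v8=T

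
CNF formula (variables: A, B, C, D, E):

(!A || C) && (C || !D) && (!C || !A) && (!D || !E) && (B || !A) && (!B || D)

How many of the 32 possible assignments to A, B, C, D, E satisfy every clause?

6

Satisfying assignments:
  A=F B=F C=F D=F E=F
  A=F B=F C=F D=F E=T
  A=F B=F C=T D=F E=F
  A=F B=F C=T D=F E=T
  A=F B=F C=T D=T E=F
  A=F B=T C=T D=T E=F
Count: 6.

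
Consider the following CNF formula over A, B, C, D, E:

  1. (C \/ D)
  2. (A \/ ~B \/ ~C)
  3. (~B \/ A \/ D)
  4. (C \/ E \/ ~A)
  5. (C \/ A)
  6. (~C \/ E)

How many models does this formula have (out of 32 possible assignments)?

Case analysis on C and A:
  C=T, A=T: remaining (B,D,E) ∈ {(F,F,T); (F,T,T); (T,F,T); (T,T,T)} — 4.
  C=T, A=F: remaining (B,D,E) ∈ {(F,F,T); (F,T,T)} — 2.
  C=F, A=T: remaining (B,D,E) ∈ {(F,T,T); (T,T,T)} — 2.
  C=F, A=F: a clause becomes empty — 0.
Total: 4 + 2 + 2 + 0 = 8.

8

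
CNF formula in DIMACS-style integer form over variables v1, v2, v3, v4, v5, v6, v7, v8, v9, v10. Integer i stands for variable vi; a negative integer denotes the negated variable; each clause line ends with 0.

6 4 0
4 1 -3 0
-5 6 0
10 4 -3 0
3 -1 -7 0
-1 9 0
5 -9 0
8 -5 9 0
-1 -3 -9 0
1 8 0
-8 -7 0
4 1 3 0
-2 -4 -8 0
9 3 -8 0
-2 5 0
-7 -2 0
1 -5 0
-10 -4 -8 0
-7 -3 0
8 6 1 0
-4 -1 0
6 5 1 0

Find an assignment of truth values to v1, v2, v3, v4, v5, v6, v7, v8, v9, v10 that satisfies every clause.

v1=0, v2=0, v3=1, v4=1, v5=0, v6=1, v7=0, v8=1, v9=0, v10=0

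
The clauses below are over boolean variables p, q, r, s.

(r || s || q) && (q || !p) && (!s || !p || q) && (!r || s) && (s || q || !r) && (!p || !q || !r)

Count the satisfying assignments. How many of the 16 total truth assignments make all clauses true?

7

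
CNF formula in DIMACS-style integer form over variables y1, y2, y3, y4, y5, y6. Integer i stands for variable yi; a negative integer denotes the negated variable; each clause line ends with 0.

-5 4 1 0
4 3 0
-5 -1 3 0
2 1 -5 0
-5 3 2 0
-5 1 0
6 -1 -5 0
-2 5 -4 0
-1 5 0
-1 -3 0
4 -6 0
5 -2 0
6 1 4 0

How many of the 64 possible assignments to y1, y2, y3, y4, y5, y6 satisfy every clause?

4

The models are:
  y1=0 y2=0 y3=0 y4=1 y5=0 y6=0
  y1=0 y2=0 y3=0 y4=1 y5=0 y6=1
  y1=0 y2=0 y3=1 y4=1 y5=0 y6=0
  y1=0 y2=0 y3=1 y4=1 y5=0 y6=1
That's 4 in total.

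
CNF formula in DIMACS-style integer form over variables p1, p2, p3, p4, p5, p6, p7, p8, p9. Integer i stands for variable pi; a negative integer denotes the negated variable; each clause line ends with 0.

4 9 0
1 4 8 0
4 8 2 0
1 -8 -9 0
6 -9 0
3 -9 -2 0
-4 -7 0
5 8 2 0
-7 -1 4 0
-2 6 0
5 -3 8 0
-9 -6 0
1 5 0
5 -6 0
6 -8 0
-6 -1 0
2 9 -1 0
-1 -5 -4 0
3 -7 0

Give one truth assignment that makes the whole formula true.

p1=F, p2=F, p3=F, p4=T, p5=T, p6=T, p7=F, p8=F, p9=F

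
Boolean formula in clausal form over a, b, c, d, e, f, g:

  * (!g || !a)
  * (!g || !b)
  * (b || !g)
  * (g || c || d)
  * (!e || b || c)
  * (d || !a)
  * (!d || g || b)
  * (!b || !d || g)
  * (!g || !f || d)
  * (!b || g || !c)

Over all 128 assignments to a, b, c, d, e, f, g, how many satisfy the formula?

4

The models are:
  a=F b=F c=T d=F e=F f=F g=F
  a=F b=F c=T d=F e=F f=T g=F
  a=F b=F c=T d=F e=T f=F g=F
  a=F b=F c=T d=F e=T f=T g=F
That's 4 in total.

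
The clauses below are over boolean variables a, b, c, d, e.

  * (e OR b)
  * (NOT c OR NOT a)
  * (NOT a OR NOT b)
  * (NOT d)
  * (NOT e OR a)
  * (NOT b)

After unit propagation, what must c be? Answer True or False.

Unit clause (NOT d) sets d = False.
Unit clause (NOT b) sets b = False.
From (b OR e) and b = False: e = True.
(a OR NOT e): since e = True, the clause reduces to (a). a = True.
From (NOT c OR NOT a) and a = True: c = False.

False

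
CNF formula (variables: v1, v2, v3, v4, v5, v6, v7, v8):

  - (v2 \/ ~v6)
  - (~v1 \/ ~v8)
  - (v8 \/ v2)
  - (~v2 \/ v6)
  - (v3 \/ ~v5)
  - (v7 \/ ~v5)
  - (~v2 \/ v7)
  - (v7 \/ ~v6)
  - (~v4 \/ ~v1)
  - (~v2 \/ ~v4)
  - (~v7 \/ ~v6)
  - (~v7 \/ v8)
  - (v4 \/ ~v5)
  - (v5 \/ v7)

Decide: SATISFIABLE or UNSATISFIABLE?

SATISFIABLE

Pure literal: v1 appears only negated; assign v1 = False.
Set v2 = False and propagate.
  then v6 is forced to False.
  then v8 is forced to True.
For the remaining variables, v3 = False, v4 = True, v5 = False, v7 = True works.
Every clause has at least one true literal under this assignment.
So v1 = 0, v2 = 0, v3 = 0, v4 = 1, v5 = 0, v6 = 0, v7 = 1, v8 = 1 is a satisfying assignment.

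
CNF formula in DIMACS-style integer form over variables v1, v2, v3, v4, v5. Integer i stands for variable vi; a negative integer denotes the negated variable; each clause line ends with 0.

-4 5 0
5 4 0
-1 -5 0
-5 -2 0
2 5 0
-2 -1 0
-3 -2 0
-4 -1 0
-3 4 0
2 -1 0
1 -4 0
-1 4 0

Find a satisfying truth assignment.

v1 = False  v2 = False  v3 = False  v4 = False  v5 = True

Check each clause:
  1. (¬v4 ∨ v5) — ¬v4 is true.
  2. (v4 ∨ v5) — v5 is true.
  3. (¬v1 ∨ ¬v5) — ¬v1 is true.
  4. (¬v5 ∨ ¬v2) — ¬v2 is true.
  5. (v5 ∨ v2) — v5 is true.
  6. (¬v1 ∨ ¬v2) — ¬v1 is true.
  7. (¬v2 ∨ ¬v3) — ¬v3 is true.
  8. (¬v1 ∨ ¬v4) — ¬v4 is true.
  9. (¬v3 ∨ v4) — ¬v3 is true.
  10. (v2 ∨ ¬v1) — ¬v1 is true.
  11. (v1 ∨ ¬v4) — ¬v4 is true.
  12. (¬v1 ∨ v4) — ¬v1 is true.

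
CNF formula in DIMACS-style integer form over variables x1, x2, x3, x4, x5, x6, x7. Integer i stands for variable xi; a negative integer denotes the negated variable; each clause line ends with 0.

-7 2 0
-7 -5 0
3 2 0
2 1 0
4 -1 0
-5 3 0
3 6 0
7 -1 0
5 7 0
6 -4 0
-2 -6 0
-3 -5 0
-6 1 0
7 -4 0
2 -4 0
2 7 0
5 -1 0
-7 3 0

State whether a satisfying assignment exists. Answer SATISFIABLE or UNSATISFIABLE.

SATISFIABLE

Try x1 = False.
  then x2 is forced to True.
  then x6 is forced to False.
  then x3 is forced to True.
  then x4 is forced to False.
  then x5 is forced to False.
  then x7 is forced to True.
So x1 = False  x2 = True  x3 = True  x4 = False  x5 = False  x6 = False  x7 = True is a satisfying assignment.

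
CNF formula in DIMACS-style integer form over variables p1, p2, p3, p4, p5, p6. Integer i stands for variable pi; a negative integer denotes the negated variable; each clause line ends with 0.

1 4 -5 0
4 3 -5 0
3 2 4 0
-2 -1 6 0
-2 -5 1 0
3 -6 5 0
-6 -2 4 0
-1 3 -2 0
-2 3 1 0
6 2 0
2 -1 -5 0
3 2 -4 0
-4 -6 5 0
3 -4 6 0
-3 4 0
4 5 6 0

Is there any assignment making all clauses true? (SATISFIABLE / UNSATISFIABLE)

SATISFIABLE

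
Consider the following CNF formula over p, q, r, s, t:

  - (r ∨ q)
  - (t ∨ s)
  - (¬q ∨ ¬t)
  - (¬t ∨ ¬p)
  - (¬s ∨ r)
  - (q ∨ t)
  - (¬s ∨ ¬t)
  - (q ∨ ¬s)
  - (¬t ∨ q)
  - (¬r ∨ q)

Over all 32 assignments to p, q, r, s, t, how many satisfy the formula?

2

The models are:
  p=0 q=1 r=1 s=1 t=0
  p=1 q=1 r=1 s=1 t=0
That's 2 in total.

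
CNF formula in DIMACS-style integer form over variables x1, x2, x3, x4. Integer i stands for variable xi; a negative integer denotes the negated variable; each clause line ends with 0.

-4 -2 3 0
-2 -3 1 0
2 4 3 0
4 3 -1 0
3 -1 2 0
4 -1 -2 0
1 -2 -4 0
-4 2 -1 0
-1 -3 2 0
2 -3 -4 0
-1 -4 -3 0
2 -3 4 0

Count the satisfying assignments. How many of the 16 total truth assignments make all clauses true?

Satisfying assignments:
  x1=0 x2=0 x3=0 x4=1
  x1=0 x2=1 x3=0 x4=0
That's 2 in total.

2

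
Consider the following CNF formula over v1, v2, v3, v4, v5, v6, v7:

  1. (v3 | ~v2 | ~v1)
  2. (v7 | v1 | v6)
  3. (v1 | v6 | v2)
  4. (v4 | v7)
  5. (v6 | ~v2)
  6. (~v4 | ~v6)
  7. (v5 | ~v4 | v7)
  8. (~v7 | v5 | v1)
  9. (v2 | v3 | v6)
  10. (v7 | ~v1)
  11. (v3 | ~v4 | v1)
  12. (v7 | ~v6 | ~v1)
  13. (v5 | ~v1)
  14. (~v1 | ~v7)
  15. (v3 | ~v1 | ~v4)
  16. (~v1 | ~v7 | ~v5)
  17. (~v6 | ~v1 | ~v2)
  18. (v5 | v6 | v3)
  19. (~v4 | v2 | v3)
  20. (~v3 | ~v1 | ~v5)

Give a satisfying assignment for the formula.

v1=0  v2=0  v3=0  v4=0  v5=1  v6=1  v7=1

Try v1 = False.
For the remaining variables, v2 = False, v3 = False, v4 = False, v5 = True, v6 = True, v7 = True works.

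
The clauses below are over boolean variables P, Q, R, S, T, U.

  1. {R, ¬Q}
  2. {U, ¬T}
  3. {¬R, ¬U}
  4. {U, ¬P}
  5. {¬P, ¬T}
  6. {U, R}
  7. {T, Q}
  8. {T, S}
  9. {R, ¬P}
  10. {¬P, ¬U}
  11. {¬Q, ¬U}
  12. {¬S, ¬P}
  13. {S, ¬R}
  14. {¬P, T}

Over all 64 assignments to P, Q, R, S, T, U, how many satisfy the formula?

3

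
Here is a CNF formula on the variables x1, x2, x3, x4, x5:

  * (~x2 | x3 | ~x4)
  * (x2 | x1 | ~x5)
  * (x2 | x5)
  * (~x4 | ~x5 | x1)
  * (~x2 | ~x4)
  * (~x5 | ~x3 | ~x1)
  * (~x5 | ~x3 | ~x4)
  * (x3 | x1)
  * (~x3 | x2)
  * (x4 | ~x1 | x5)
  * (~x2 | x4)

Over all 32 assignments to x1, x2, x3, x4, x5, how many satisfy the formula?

Satisfying assignments:
  x1=1 x2=0 x3=0 x4=0 x5=1
  x1=1 x2=0 x3=0 x4=1 x5=1
Count: 2.

2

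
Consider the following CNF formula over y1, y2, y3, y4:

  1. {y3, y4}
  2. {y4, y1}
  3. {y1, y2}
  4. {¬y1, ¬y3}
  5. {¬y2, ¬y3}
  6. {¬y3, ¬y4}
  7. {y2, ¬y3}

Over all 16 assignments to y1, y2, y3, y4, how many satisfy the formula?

3

The models are:
  y1=0 y2=1 y3=0 y4=1
  y1=1 y2=0 y3=0 y4=1
  y1=1 y2=1 y3=0 y4=1
That's 3 in total.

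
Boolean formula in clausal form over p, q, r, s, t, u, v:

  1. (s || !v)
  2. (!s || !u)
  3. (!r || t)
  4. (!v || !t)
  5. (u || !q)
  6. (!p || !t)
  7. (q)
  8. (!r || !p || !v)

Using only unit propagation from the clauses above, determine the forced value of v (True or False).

(q) is a unit clause: q = True.
(!q || u): since q = True, the clause reduces to (u). u = True.
From (!u || !s) and u = True: s = False.
(!v || s) with s = False leaves only !v, so v = False.

False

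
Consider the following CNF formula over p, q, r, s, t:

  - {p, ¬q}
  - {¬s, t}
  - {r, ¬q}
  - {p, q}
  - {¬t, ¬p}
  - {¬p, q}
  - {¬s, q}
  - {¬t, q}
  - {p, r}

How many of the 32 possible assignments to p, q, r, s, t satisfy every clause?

1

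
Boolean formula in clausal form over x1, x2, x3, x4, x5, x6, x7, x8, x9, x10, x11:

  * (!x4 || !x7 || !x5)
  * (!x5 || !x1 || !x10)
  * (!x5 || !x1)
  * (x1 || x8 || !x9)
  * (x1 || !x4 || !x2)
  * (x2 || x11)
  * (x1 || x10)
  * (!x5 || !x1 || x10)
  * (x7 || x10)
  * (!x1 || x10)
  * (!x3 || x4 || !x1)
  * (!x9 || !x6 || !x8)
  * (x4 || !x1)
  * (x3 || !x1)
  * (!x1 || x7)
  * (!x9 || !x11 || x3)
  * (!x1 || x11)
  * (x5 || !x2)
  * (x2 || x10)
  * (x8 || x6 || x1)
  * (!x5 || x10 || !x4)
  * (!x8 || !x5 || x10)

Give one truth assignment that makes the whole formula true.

x9 occurs only negated in the remaining clauses — set x9 = False.
Set x1 = False and propagate.
  then x10 is forced to True.
For the remaining variables, x2 = False, x3 = True, x4 = False, x5 = True, x6 = False, x7 = True, x8 = True, x11 = True works.

x1=0  x2=0  x3=1  x4=0  x5=1  x6=0  x7=1  x8=1  x9=0  x10=1  x11=1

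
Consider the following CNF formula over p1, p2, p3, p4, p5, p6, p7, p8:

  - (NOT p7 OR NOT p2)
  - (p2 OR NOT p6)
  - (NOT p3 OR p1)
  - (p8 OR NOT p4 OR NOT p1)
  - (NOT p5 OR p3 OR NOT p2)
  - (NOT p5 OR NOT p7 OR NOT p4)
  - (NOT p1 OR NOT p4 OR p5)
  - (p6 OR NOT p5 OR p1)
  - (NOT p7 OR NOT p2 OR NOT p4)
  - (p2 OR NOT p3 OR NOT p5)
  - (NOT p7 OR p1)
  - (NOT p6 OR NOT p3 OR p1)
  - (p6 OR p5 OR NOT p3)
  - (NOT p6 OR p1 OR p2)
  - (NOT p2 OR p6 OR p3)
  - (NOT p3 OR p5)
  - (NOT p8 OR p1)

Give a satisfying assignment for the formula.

p1=True, p2=True, p3=False, p4=False, p5=False, p6=True, p7=False, p8=False

Check each clause:
  1. (NOT p7 OR NOT p2) — NOT p7 is true.
  2. (p2 OR NOT p6) — p2 is true.
  3. (NOT p3 OR p1) — p1 is true.
  4. (p8 OR NOT p4 OR NOT p1) — NOT p4 is true.
  5. (p3 OR NOT p5 OR NOT p2) — NOT p5 is true.
  6. (NOT p5 OR NOT p7 OR NOT p4) — NOT p7 is true.
  7. (NOT p1 OR NOT p4 OR p5) — NOT p4 is true.
  8. (p6 OR p1 OR NOT p5) — p1 is true.
  9. (NOT p4 OR NOT p2 OR NOT p7) — NOT p7 is true.
  10. (p2 OR NOT p5 OR NOT p3) — p2 is true.
  11. (p1 OR NOT p7) — p1 is true.
  12. (NOT p6 OR p1 OR NOT p3) — p1 is true.
  13. (p5 OR p6 OR NOT p3) — NOT p3 is true.
  14. (NOT p6 OR p2 OR p1) — p1 is true.
  15. (NOT p2 OR p3 OR p6) — p6 is true.
  16. (p5 OR NOT p3) — NOT p3 is true.
  17. (NOT p8 OR p1) — NOT p8 is true.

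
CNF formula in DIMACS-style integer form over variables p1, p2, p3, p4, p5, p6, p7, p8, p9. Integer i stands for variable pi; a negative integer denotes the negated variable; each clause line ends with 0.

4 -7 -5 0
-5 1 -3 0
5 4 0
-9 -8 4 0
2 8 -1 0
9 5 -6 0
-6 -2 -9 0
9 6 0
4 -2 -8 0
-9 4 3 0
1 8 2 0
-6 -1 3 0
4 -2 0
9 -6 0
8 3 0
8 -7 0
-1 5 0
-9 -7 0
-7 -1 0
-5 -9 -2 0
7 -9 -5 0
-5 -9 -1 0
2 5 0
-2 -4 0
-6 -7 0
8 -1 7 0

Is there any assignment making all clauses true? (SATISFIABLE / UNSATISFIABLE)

p9 = True:
  propagation gives p7=False, p5=False, p4=True, p1=False; an empty clause results — contradiction.
p9 = False:
  propagation gives p6=True; an empty clause results — contradiction.
Every branch closes, so no satisfying assignment exists.

UNSATISFIABLE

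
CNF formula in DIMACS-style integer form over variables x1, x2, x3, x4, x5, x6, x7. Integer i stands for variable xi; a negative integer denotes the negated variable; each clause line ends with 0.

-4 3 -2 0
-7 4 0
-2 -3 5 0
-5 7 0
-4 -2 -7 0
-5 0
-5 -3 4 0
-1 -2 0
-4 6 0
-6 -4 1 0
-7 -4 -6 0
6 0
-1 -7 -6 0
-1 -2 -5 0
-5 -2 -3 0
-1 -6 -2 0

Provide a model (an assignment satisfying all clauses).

x1=True  x2=False  x3=True  x4=False  x5=False  x6=True  x7=False

The clause (NOT x5) is unit: x5 must be False.
Unit propagation: (x6) forces x6 = True.
x2 occurs only negated in the remaining clauses — set x2 = False.
x7 occurs only negated in the remaining clauses — set x7 = False.
Branch on x1: take x1 = True.
x3, x4 are now unconstrained; take x3 = True, x4 = False.
Every clause has at least one true literal under this assignment.
Check each clause:
  1. (NOT x2 OR NOT x4 OR x3) — x3 is true.
  2. (x4 OR NOT x7) — NOT x7 is true.
  3. (x5 OR NOT x3 OR NOT x2) — NOT x2 is true.
  4. (NOT x5 OR x7) — NOT x5 is true.
  5. (NOT x4 OR NOT x2 OR NOT x7) — NOT x7 is true.
  6. (NOT x5) — NOT x5 is true.
  7. (NOT x5 OR x4 OR NOT x3) — NOT x5 is true.
  8. (NOT x2 OR NOT x1) — NOT x2 is true.
  9. (NOT x4 OR x6) — NOT x4 is true.
  10. (NOT x6 OR x1 OR NOT x4) — x1 is true.
  11. (NOT x7 OR NOT x4 OR NOT x6) — NOT x7 is true.
  12. (x6) — x6 is true.
  13. (NOT x1 OR NOT x7 OR NOT x6) — NOT x7 is true.
  14. (NOT x5 OR NOT x2 OR NOT x1) — NOT x5 is true.
  15. (NOT x2 OR NOT x3 OR NOT x5) — NOT x5 is true.
  16. (NOT x1 OR NOT x2 OR NOT x6) — NOT x2 is true.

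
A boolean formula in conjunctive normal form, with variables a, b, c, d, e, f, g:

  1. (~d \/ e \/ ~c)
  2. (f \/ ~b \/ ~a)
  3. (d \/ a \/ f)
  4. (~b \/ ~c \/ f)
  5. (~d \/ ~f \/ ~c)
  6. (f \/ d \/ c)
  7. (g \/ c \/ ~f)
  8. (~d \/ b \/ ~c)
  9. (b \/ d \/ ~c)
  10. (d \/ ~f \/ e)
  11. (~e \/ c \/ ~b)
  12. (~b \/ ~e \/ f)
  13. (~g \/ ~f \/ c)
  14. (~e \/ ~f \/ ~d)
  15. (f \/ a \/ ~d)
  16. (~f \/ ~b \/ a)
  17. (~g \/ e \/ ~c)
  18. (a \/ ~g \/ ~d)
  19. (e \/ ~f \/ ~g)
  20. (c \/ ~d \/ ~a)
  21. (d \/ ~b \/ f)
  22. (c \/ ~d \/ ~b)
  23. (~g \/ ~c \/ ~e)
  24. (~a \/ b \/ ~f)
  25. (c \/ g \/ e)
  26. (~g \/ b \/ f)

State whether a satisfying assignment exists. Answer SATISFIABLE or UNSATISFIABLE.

Branch on a: take a = True.
The remaining clauses are satisfied by b = True, c = True, d = False, e = True, f = True, g = False.
So a = T  b = T  c = T  d = F  e = T  f = T  g = F is a satisfying assignment.

SATISFIABLE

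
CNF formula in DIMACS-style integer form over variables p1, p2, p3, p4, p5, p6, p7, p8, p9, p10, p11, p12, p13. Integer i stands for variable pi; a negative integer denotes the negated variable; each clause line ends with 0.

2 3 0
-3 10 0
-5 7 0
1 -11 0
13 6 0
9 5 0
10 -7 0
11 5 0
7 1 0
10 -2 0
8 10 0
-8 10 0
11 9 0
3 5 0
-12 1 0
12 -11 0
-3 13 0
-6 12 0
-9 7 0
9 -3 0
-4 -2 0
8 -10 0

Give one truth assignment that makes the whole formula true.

p1=T, p2=F, p3=T, p4=T, p5=T, p6=T, p7=T, p8=T, p9=T, p10=T, p11=F, p12=T, p13=T

p1 occurs only positively in the remaining clauses — set p1 = True.
p13 occurs only positively in the remaining clauses — set p13 = True.
Set p2 = False and propagate.
  then p3 is forced to True.
  then p10 is forced to True.
  then p9 is forced to True.
  then p7 is forced to True.
  then p8 is forced to True.
The remaining clauses are satisfied by p4 = True, p5 = True, p6 = True, p11 = False, p12 = True.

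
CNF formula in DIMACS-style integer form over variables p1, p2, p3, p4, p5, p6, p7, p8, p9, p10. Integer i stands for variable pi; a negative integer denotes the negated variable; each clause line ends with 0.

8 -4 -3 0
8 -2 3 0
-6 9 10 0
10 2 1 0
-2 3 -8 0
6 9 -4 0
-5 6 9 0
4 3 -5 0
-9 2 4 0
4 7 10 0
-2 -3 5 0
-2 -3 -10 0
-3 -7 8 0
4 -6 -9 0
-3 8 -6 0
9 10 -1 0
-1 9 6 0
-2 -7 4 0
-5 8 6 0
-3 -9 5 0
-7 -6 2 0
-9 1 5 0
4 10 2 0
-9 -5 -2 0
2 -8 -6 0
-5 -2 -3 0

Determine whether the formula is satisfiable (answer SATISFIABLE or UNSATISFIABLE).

Branch on p1: take p1 = False.
Branch on p2: take p2 = False.
  then p10 is forced to True.
Try p3 = True.
The remaining clauses are satisfied by p4 = False, p5 = False, p6 = False, p7 = False, p8 = False, p9 = False.
So p1 = False, p2 = False, p3 = True, p4 = False, p5 = False, p6 = False, p7 = False, p8 = False, p9 = False, p10 = True is a satisfying assignment.

SATISFIABLE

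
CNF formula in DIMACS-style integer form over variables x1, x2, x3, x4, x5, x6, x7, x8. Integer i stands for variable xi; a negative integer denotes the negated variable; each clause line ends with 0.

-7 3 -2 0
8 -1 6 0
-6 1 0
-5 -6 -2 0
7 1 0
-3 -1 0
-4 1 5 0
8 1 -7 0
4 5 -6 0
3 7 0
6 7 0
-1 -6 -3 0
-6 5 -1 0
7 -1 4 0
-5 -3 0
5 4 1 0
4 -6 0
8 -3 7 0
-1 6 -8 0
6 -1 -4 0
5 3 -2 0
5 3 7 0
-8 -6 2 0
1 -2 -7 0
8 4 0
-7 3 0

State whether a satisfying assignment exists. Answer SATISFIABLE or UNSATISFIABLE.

UNSATISFIABLE

x1 = True:
  propagation gives x3=False, x7=True; an empty clause results — contradiction.
x1 = False:
  propagation gives x6=False, x7=True, x8=True, x2=False; an empty clause results — contradiction.
Every branch closes, so no satisfying assignment exists.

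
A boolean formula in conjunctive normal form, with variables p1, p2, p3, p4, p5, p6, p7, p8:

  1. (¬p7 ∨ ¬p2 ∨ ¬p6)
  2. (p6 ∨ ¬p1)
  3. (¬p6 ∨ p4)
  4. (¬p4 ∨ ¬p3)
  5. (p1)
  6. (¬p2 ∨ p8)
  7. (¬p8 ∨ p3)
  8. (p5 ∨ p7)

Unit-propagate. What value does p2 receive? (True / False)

(p1) stands alone — p1 = True.
(¬p1 ∨ p6): since p1 = True, the clause reduces to (p6). p6 = True.
In (¬p6 ∨ p4), ¬p6 is now false; p4 must hold, so p4 = True.
From (¬p3 ∨ ¬p4) and p4 = True: p3 = False.
(p3 ∨ ¬p8): since p3 = False, the clause reduces to (¬p8). p8 = False.
(¬p2 ∨ p8): since p8 = False, the clause reduces to (¬p2). p2 = False.

False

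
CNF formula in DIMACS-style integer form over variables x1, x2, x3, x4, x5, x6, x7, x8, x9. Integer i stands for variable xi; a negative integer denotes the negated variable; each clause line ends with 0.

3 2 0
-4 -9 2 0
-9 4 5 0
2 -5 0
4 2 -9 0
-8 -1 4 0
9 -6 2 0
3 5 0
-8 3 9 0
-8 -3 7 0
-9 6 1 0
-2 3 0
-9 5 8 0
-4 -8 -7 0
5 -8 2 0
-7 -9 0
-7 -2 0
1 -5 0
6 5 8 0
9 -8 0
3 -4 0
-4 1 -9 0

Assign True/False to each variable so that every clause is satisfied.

x1 = True  x2 = True  x3 = True  x4 = False  x5 = True  x6 = True  x7 = False  x8 = False  x9 = False

Check each clause:
  1. (x3 OR x2) — x2 is true.
  2. (NOT x9 OR NOT x4 OR x2) — x2 is true.
  3. (NOT x9 OR x5 OR x4) — x5 is true.
  4. (x2 OR NOT x5) — x2 is true.
  5. (NOT x9 OR x2 OR x4) — x2 is true.
  6. (NOT x8 OR NOT x1 OR x4) — NOT x8 is true.
  7. (NOT x6 OR x2 OR x9) — x2 is true.
  8. (x5 OR x3) — x3 is true.
  9. (x3 OR NOT x8 OR x9) — NOT x8 is true.
  10. (NOT x3 OR x7 OR NOT x8) — NOT x8 is true.
  11. (NOT x9 OR x6 OR x1) — x1 is true.
  12. (x3 OR NOT x2) — x3 is true.
  13. (x8 OR NOT x9 OR x5) — x5 is true.
  14. (NOT x7 OR NOT x8 OR NOT x4) — NOT x8 is true.
  15. (x5 OR NOT x8 OR x2) — NOT x8 is true.
  16. (NOT x7 OR NOT x9) — NOT x7 is true.
  17. (NOT x7 OR NOT x2) — NOT x7 is true.
  18. (x1 OR NOT x5) — x1 is true.
  19. (x6 OR x8 OR x5) — x5 is true.
  20. (x9 OR NOT x8) — NOT x8 is true.
  21. (NOT x4 OR x3) — x3 is true.
  22. (NOT x4 OR NOT x9 OR x1) — x1 is true.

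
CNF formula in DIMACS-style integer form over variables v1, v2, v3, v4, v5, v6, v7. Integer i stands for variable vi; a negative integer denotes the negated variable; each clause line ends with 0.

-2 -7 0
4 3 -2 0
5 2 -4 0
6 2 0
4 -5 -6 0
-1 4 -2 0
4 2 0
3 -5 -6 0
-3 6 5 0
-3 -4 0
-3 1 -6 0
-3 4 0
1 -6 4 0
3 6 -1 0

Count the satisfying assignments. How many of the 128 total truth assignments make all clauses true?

4

The models are:
  v1=F v2=T v3=F v4=T v5=F v6=F v7=F
  v1=F v2=T v3=F v4=T v5=F v6=T v7=F
  v1=F v2=T v3=F v4=T v5=T v6=F v7=F
  v1=T v2=T v3=F v4=T v5=F v6=T v7=F
Count: 4.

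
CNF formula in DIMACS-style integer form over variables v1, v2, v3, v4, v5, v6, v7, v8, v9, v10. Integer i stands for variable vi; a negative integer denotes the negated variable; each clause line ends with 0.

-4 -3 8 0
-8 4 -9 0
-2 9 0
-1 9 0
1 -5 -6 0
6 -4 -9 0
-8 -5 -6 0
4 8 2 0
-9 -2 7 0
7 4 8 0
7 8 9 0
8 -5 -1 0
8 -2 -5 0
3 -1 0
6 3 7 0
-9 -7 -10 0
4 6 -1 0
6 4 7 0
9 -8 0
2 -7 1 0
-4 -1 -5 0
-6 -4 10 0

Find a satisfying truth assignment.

Pure literal: v5 appears only negated; assign v5 = False.
Set v1 = False and propagate.
The remaining clauses are satisfied by v2 = False, v3 = False, v4 = True, v6 = True, v7 = False, v8 = False, v9 = True, v10 = True.

v1=0, v2=0, v3=0, v4=1, v5=0, v6=1, v7=0, v8=0, v9=1, v10=1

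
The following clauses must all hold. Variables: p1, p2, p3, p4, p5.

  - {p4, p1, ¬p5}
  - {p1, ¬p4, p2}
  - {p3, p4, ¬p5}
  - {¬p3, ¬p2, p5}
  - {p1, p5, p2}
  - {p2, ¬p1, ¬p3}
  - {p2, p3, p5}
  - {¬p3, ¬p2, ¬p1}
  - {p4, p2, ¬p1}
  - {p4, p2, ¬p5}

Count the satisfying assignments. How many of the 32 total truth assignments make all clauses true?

The models are:
  p1=0 p2=1 p3=0 p4=0 p5=0
  p1=0 p2=1 p3=0 p4=1 p5=0
  p1=0 p2=1 p3=0 p4=1 p5=1
  p1=0 p2=1 p3=1 p4=1 p5=1
  p1=1 p2=0 p3=0 p4=1 p5=1
  p1=1 p2=1 p3=0 p4=0 p5=0
  p1=1 p2=1 p3=0 p4=1 p5=0
  p1=1 p2=1 p3=0 p4=1 p5=1
That's 8 in total.

8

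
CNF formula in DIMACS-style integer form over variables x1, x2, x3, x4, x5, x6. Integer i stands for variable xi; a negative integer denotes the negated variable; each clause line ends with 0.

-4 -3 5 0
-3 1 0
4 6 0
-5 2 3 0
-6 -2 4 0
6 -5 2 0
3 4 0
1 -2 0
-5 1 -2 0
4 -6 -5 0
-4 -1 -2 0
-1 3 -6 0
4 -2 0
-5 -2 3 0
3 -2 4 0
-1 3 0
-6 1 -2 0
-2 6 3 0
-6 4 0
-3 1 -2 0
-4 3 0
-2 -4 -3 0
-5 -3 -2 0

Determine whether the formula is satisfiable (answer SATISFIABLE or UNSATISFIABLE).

SATISFIABLE

Try x1 = True.
  then x3 is forced to True.
For the remaining variables, x2 = False, x4 = True, x5 = True, x6 = True works.
So x1=True  x2=False  x3=True  x4=True  x5=True  x6=True is a satisfying assignment.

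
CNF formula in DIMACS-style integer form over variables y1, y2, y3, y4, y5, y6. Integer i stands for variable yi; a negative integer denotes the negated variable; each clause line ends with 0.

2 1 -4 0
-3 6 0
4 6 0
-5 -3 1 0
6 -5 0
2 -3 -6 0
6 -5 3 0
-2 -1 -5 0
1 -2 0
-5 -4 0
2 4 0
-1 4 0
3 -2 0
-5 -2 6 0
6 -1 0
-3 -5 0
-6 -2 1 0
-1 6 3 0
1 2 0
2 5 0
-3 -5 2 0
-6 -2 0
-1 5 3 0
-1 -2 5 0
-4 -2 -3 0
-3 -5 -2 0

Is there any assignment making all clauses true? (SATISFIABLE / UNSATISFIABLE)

UNSATISFIABLE

y2 = True:
  propagation gives y1=True, y5=False; an empty clause results — contradiction.
y2 = False:
  propagation gives y4=True, y1=True, y5=False; an empty clause results — contradiction.
Every branch closes, so no satisfying assignment exists.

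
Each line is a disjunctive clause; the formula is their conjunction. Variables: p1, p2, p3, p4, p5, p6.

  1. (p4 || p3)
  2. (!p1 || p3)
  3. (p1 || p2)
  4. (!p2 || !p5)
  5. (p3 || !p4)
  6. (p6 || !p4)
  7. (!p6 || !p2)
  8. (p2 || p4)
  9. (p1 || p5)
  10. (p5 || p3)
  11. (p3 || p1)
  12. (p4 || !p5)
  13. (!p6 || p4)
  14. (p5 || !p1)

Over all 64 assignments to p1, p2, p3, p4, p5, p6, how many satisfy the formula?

1

The models are:
  p1=T p2=F p3=T p4=T p5=T p6=T
That's 1 in total.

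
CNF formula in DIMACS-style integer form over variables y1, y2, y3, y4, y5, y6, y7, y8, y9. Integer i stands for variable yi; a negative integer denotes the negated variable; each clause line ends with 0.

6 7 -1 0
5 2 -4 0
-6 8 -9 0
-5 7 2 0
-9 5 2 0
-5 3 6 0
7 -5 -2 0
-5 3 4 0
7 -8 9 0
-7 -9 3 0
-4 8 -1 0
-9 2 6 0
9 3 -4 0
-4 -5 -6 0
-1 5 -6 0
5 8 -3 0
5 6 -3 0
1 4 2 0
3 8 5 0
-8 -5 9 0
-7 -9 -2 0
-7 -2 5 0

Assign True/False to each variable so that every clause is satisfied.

y1=True, y2=True, y3=True, y4=False, y5=True, y6=True, y7=True, y8=False, y9=False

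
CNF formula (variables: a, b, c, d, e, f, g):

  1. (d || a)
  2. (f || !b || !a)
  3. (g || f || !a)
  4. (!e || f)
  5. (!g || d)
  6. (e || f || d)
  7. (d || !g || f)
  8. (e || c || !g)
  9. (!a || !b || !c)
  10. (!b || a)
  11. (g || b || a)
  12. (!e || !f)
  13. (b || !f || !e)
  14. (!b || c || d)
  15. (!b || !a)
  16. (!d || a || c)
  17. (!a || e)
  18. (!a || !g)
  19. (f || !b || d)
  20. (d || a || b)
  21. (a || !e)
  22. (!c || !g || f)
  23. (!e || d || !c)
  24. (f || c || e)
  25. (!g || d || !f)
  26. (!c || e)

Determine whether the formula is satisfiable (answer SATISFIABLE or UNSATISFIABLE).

a = True:
  propagation gives b=False, e=True, f=True; an empty clause results — contradiction.
a = False:
  propagation gives d=True, b=False, g=True, c=True; an empty clause results — contradiction.
Every branch closes, so no satisfying assignment exists.

UNSATISFIABLE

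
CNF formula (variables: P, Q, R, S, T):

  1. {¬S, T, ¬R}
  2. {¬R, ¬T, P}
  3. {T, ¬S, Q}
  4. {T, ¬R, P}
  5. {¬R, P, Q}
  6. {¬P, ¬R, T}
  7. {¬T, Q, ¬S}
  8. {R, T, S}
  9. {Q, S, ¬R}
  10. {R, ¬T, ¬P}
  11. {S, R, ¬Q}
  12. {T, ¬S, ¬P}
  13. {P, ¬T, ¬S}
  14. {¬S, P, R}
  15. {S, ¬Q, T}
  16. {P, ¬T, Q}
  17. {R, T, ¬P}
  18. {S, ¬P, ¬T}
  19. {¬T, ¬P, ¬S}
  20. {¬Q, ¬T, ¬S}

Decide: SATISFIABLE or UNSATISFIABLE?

UNSATISFIABLE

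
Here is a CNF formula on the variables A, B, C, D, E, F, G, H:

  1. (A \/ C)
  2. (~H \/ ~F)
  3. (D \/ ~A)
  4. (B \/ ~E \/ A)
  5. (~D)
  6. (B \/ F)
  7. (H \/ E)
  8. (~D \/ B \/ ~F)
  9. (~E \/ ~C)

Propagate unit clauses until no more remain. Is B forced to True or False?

True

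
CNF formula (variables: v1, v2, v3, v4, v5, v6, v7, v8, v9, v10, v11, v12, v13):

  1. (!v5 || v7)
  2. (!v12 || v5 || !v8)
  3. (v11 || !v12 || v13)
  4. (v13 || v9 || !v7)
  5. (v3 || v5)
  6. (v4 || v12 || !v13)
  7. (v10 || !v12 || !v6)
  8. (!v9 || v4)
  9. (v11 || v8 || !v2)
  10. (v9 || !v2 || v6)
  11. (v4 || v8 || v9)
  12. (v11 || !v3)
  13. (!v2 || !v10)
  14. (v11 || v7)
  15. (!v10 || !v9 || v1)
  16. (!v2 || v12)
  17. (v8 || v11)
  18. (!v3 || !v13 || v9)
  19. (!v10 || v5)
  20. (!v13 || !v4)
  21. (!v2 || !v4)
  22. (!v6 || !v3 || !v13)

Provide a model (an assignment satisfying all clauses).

v2 occurs only negated in the remaining clauses — set v2 = False.
v11 occurs only positively in the remaining clauses — set v11 = True.
Branch on v1: take v1 = False.
The remaining clauses are satisfied by v3 = True, v4 = True, v5 = False, v6 = False, v7 = False, v8 = False, v9 = True, v10 = False, v12 = False, v13 = False.

v1=0, v2=0, v3=1, v4=1, v5=0, v6=0, v7=0, v8=0, v9=1, v10=0, v11=1, v12=0, v13=0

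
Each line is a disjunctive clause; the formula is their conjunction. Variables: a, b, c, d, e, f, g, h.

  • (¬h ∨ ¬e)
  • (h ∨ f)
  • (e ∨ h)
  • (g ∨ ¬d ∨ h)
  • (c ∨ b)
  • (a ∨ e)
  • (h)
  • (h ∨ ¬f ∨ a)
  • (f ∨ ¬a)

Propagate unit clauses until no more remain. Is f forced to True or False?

(h) is a unit clause: h = True.
(¬e ∨ ¬h) with h = True leaves only ¬e, so e = False.
In (e ∨ a), e is now false; a must hold, so a = True.
(f ∨ ¬a): since a = True, the clause reduces to (f). f = True.

True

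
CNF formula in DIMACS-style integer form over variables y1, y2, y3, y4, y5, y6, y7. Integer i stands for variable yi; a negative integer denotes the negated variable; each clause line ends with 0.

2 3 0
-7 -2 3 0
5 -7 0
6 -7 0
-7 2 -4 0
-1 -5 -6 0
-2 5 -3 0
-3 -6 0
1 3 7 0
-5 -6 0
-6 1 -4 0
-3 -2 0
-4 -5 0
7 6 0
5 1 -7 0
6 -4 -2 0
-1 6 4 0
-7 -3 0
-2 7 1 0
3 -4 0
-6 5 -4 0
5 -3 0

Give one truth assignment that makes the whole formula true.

y1 = 1, y2 = 1, y3 = 0, y4 = 0, y5 = 0, y6 = 1, y7 = 0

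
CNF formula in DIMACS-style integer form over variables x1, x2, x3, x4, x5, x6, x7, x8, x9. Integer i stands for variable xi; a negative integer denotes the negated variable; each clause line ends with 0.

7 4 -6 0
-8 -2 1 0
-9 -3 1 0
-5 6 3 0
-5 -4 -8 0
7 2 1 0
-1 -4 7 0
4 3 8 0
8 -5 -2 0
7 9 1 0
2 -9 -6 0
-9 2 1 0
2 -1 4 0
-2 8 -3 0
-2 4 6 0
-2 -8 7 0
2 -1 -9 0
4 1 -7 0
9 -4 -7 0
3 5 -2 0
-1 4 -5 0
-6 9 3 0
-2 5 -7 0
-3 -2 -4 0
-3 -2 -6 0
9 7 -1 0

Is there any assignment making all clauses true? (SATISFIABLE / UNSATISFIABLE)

UNSATISFIABLE

x2 = True:
  x4 = True:
    propagation gives x3=False, x5=True, x6=True, x8=False; an empty clause results — contradiction.
  x4 = False:
    propagation gives x6=True, x7=True, x1=True, x5=False; an empty clause results — contradiction.
x2 = False:
  x1 = True:
    propagation gives x4=True, x7=True, x9=False; an empty clause results — contradiction.
  x1 = False:
    propagation gives x7=True, x9=False, x4=True; an empty clause results — contradiction.
Every branch closes, so no satisfying assignment exists.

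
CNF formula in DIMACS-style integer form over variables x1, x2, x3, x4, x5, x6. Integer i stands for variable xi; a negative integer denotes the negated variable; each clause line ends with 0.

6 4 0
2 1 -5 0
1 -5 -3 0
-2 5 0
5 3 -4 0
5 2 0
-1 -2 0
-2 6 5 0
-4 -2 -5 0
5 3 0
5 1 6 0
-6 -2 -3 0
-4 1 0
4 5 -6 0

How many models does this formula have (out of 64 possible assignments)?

The models are:
  x1=0 x2=1 x3=0 x4=0 x5=1 x6=1
  x1=1 x2=0 x3=0 x4=0 x5=1 x6=1
  x1=1 x2=0 x3=0 x4=1 x5=1 x6=0
  x1=1 x2=0 x3=0 x4=1 x5=1 x6=1
  x1=1 x2=0 x3=1 x4=0 x5=1 x6=1
  x1=1 x2=0 x3=1 x4=1 x5=1 x6=0
  x1=1 x2=0 x3=1 x4=1 x5=1 x6=1
That's 7 in total.

7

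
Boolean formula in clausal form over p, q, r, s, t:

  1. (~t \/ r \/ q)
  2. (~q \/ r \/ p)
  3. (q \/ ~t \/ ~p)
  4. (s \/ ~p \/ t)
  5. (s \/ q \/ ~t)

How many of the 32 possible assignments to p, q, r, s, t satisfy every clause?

17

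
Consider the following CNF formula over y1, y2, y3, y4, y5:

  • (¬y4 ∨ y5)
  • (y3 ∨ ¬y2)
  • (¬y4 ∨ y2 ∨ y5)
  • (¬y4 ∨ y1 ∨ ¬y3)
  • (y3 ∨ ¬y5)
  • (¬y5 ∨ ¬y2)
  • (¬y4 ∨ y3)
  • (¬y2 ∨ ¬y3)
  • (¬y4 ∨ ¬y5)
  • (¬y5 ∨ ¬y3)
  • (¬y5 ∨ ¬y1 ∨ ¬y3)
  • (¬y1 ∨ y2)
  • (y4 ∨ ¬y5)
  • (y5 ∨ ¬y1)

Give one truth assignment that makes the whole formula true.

Try y1 = False.
Set y2 = False and propagate.
Try y3 = True.
  then y4 is forced to False.
  then y5 is forced to False.

y1=False, y2=False, y3=True, y4=False, y5=False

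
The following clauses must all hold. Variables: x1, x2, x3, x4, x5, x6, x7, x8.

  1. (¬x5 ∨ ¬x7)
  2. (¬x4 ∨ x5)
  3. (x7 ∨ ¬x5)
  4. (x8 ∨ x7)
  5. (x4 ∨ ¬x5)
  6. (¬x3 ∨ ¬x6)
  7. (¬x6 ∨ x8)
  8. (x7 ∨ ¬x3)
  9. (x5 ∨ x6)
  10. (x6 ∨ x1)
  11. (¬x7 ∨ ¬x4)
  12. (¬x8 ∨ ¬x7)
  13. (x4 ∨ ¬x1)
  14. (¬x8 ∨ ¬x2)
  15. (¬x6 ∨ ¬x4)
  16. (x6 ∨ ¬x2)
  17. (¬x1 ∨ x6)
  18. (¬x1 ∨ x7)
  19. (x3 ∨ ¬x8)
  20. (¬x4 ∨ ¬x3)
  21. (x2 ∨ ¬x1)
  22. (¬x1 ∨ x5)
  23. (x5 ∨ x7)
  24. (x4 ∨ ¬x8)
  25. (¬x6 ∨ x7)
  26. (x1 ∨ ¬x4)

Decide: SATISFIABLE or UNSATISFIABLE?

UNSATISFIABLE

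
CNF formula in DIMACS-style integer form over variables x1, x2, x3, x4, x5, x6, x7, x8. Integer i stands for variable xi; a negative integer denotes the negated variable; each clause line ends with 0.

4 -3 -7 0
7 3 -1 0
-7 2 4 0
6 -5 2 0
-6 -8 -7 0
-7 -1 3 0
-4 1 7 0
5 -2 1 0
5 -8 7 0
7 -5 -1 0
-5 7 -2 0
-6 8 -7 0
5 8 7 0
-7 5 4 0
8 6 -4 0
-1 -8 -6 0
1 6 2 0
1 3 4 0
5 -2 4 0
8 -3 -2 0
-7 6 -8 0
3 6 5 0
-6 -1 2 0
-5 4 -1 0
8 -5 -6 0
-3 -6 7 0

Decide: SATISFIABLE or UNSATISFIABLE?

x7 = True:
  x6 = True:
    propagation gives x8=False; an empty clause results — contradiction.
  x6 = False:
    propagation gives x8=False, x4=False, x3=False, x2=True; an empty clause results — contradiction.
x7 = False:
  x5 = True:
    propagation gives x1=False, x4=False, x2=False, x6=True; an empty clause results — contradiction.
  x5 = False:
    propagation gives x8=False; an empty clause results — contradiction.
Every branch closes, so no satisfying assignment exists.

UNSATISFIABLE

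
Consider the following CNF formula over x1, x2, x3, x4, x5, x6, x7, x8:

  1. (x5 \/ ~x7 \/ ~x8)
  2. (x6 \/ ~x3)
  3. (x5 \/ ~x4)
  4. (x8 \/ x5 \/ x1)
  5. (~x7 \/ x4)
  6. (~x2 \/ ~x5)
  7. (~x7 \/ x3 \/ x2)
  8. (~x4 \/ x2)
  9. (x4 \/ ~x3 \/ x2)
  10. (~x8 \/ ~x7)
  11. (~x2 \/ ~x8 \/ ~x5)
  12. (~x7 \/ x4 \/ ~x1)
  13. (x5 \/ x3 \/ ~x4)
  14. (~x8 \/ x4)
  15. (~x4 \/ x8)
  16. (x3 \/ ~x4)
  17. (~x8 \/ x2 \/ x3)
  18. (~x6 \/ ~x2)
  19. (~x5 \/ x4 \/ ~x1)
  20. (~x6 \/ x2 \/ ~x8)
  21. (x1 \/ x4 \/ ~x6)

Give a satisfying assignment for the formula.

x1=True, x2=False, x3=False, x4=False, x5=False, x6=False, x7=False, x8=False

Check each clause:
  1. (x5 \/ ~x7 \/ ~x8) — ~x8 is true.
  2. (~x3 \/ x6) — ~x3 is true.
  3. (x5 \/ ~x4) — ~x4 is true.
  4. (x5 \/ x1 \/ x8) — x1 is true.
  5. (x4 \/ ~x7) — ~x7 is true.
  6. (~x2 \/ ~x5) — ~x5 is true.
  7. (x2 \/ x3 \/ ~x7) — ~x7 is true.
  8. (~x4 \/ x2) — ~x4 is true.
  9. (x2 \/ x4 \/ ~x3) — ~x3 is true.
  10. (~x7 \/ ~x8) — ~x8 is true.
  11. (~x8 \/ ~x5 \/ ~x2) — ~x8 is true.
  12. (~x1 \/ ~x7 \/ x4) — ~x7 is true.
  13. (x3 \/ ~x4 \/ x5) — ~x4 is true.
  14. (x4 \/ ~x8) — ~x8 is true.
  15. (~x4 \/ x8) — ~x4 is true.
  16. (x3 \/ ~x4) — ~x4 is true.
  17. (~x8 \/ x3 \/ x2) — ~x8 is true.
  18. (~x2 \/ ~x6) — ~x6 is true.
  19. (x4 \/ ~x1 \/ ~x5) — ~x5 is true.
  20. (~x6 \/ ~x8 \/ x2) — ~x8 is true.
  21. (x1 \/ x4 \/ ~x6) — x1 is true.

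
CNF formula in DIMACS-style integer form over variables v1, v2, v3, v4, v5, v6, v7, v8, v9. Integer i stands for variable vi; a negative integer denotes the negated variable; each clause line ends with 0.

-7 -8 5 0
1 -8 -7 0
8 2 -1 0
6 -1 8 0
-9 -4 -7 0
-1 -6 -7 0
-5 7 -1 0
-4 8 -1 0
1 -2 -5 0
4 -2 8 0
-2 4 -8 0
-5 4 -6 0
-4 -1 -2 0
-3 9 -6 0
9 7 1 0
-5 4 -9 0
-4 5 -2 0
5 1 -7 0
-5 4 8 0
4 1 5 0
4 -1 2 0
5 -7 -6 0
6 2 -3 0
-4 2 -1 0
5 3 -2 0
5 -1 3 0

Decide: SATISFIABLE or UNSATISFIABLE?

SATISFIABLE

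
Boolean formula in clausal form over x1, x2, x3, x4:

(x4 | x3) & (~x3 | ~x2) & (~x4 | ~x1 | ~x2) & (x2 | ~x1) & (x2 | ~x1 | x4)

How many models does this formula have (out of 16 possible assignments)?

4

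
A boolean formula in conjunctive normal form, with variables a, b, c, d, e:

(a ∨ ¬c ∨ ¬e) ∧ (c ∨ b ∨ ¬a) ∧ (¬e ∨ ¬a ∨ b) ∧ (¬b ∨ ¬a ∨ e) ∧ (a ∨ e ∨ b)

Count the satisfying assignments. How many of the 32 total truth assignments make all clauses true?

14

Case analysis on a and b:
  a=1, b=1: remaining (c,d,e) ∈ {(0,0,1); (0,1,1); (1,0,1); (1,1,1)} — 4.
  a=1, b=0: remaining (c,d,e) ∈ {(1,0,0); (1,1,0)} — 2.
  a=0, b=1: d free; 3 ways for (c,e) × 2^1 = 6.
  a=0, b=0: remaining (c,d,e) ∈ {(0,0,1); (0,1,1)} — 2.
Total: 4 + 2 + 6 + 2 = 14.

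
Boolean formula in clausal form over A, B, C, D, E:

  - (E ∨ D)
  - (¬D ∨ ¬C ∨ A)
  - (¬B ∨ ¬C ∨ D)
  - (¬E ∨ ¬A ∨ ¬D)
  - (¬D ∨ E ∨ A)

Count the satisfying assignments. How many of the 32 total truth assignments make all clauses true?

12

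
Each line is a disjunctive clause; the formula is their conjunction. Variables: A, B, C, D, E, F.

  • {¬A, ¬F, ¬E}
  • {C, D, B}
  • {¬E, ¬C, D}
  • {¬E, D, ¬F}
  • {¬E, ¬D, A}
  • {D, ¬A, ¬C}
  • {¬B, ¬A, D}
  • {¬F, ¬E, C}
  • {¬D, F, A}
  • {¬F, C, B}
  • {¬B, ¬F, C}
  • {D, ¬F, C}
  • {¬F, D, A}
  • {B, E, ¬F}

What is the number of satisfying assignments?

14

Case analysis on D and F:
  D=T, F=T: remaining (A,B,C,E) ∈ {(F,T,T,F); (T,T,T,F)} — 2.
  D=T, F=F: forces A=T; B, C, E free → 2^3 = 8.
  D=F, F=T: a clause becomes empty — 0.
  D=F, F=F: remaining (A,B,C,E) ∈ {(F,F,T,F); (F,T,F,F); (F,T,F,T); (F,T,T,F)} — 4.
Total: 2 + 8 + 0 + 4 = 14.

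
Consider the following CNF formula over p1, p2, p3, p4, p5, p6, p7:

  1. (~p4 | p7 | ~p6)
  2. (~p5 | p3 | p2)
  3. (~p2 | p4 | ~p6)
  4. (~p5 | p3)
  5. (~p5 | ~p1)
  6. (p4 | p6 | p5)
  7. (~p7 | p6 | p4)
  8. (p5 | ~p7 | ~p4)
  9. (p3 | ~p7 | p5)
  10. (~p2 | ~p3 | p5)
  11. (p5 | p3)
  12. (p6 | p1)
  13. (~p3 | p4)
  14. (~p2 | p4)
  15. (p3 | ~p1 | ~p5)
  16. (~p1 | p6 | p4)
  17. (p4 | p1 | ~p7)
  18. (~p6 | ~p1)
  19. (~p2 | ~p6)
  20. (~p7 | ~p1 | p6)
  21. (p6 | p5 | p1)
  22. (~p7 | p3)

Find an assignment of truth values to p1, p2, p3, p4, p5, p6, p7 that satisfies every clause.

Try p1 = False.
  then p6 is forced to True.
  then p2 is forced to False.
Try p3 = True.
  then p4 is forced to True.
  then p7 is forced to True.
  then p5 is forced to True.
Every clause has at least one true literal under this assignment.

p1=False, p2=False, p3=True, p4=True, p5=True, p6=True, p7=True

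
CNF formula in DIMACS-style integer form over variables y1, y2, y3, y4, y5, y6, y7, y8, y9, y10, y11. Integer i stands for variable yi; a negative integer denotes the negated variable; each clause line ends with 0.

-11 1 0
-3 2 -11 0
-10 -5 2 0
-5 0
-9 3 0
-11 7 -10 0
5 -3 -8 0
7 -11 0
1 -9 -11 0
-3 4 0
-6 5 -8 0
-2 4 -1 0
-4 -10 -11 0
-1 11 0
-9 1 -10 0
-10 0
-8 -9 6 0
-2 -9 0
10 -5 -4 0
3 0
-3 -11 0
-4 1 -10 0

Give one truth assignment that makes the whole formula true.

y1=0  y2=0  y3=1  y4=1  y5=0  y6=1  y7=0  y8=0  y9=0  y10=0  y11=0

Check each clause:
  1. (NOT y11 OR y1) — NOT y11 is true.
  2. (y2 OR NOT y3 OR NOT y11) — NOT y11 is true.
  3. (NOT y10 OR y2 OR NOT y5) — NOT y5 is true.
  4. (NOT y5) — NOT y5 is true.
  5. (y3 OR NOT y9) — y3 is true.
  6. (NOT y11 OR NOT y10 OR y7) — NOT y11 is true.
  7. (y5 OR NOT y8 OR NOT y3) — NOT y8 is true.
  8. (y7 OR NOT y11) — NOT y11 is true.
  9. (NOT y11 OR NOT y9 OR y1) — NOT y11 is true.
  10. (y4 OR NOT y3) — y4 is true.
  11. (NOT y8 OR y5 OR NOT y6) — NOT y8 is true.
  12. (y4 OR NOT y2 OR NOT y1) — y4 is true.
  13. (NOT y4 OR NOT y10 OR NOT y11) — NOT y11 is true.
  14. (y11 OR NOT y1) — NOT y1 is true.
  15. (NOT y9 OR NOT y10 OR y1) — NOT y10 is true.
  16. (NOT y10) — NOT y10 is true.
  17. (NOT y9 OR y6 OR NOT y8) — NOT y8 is true.
  18. (NOT y9 OR NOT y2) — NOT y2 is true.
  19. (y10 OR NOT y5 OR NOT y4) — NOT y5 is true.
  20. (y3) — y3 is true.
  21. (NOT y11 OR NOT y3) — NOT y11 is true.
  22. (y1 OR NOT y10 OR NOT y4) — NOT y10 is true.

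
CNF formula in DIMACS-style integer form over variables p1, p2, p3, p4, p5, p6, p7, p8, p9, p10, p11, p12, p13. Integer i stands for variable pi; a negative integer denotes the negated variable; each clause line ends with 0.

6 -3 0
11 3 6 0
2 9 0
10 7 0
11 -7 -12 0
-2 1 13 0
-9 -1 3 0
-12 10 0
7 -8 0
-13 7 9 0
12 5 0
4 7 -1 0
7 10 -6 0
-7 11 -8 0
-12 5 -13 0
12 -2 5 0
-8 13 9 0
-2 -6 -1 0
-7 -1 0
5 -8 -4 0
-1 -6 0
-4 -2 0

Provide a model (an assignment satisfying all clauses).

Pure literal: p5 appears only positively; assign p5 = True.
p8 occurs only negated in the remaining clauses — set p8 = False.
Branch on p1: take p1 = False.
For the remaining variables, p2 = True, p3 = False, p4 = False, p6 = True, p7 = True, p9 = True, p10 = True, p11 = True, p12 = False, p13 = True works.
Every clause has at least one true literal under this assignment.

p1=False, p2=True, p3=False, p4=False, p5=True, p6=True, p7=True, p8=False, p9=True, p10=True, p11=True, p12=False, p13=True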